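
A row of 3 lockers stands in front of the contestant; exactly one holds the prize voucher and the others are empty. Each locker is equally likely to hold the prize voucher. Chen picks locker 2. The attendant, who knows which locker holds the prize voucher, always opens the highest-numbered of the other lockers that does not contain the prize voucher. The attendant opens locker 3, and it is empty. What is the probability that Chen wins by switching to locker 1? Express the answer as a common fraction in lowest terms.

Condition on the true location of the prize voucher.
If it is in either of lockers 1 and 2 (prior 1/3 each): locker 3 is the highest-numbered option available, probability 1; weight (1/3)·1 = 1/3 each.
If it is in locker 3 (prior 1/3): the attendant opened locker 3, so this case is ruled out; weight (1/3)·0 = 0.
The weights sum to 2/3.
So P(the prize voucher in locker 1 | the attendant opened locker 3) = (1/3) / (2/3) = 1/2.

1/2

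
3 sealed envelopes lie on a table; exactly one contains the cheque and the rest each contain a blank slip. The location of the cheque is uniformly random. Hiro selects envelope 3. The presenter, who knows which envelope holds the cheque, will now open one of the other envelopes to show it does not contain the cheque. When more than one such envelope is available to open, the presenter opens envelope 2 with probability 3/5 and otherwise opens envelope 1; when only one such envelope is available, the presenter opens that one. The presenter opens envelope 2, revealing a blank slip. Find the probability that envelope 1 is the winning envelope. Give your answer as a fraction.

5/8

Consider each possible location of the cheque in turn.
If it is in envelope 1 (prior 1/3): only envelope 2 is available, probability 1; weight (1/3)·1 = 1/3.
If it is in envelope 2 (prior 1/3): the presenter opened envelope 2, so this case is ruled out; weight (1/3)·0 = 0.
If it is in envelope 3 (prior 1/3): envelope 2 is available, opened with probability 3/5; weight (1/3)·(3/5) = 1/5.
The weights sum to 8/15.
So P(the cheque in envelope 1 | the presenter opened envelope 2) = (1/3) / (8/15) = 5/8.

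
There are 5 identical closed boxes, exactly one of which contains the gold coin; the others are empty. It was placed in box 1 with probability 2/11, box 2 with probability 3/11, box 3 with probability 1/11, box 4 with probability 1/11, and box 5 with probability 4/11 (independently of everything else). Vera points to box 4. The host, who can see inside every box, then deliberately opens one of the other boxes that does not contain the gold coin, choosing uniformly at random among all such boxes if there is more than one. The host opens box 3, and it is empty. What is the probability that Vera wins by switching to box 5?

16/39

Consider each possible location of the gold coin in turn.
If it is in box 1 (prior 2/11): the host has 3 equally likely choices, so probability 1/3; weight (2/11)·(1/3) = 2/33.
If it is in box 2 (prior 3/11): the host has 3 equally likely choices, so probability 1/3; weight (3/11)·(1/3) = 1/11.
If it is in box 3 (prior 1/11): the host opened box 3, so this case is ruled out; weight (1/11)·0 = 0.
If it is in box 4 (prior 1/11): the host has 4 equally likely choices, so probability 1/4; weight (1/11)·(1/4) = 1/44.
If it is in box 5 (prior 4/11): the host has 3 equally likely choices, so probability 1/3; weight (4/11)·(1/3) = 4/33.
The weights sum to 13/44.
So P(the gold coin in box 5 | the host opened box 3) = (4/33) / (13/44) = 16/39.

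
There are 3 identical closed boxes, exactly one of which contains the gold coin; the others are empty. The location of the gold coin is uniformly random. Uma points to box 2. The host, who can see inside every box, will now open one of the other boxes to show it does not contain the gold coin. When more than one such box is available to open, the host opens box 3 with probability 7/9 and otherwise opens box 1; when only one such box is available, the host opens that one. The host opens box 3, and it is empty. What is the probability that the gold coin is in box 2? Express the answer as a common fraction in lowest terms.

Condition on the true location of the gold coin.
If it is in box 1 (prior 1/3): only box 3 is available, probability 1; weight (1/3)·1 = 1/3.
If it is in box 2 (prior 1/3): box 3 is available, opened with probability 7/9; weight (1/3)·(7/9) = 7/27.
If it is in box 3 (prior 1/3): the host opened box 3, so this case is ruled out; weight (1/3)·0 = 0.
The weights sum to 16/27.
So P(the gold coin in box 2 | the host opened box 3) = (7/27) / (16/27) = 7/16.

7/16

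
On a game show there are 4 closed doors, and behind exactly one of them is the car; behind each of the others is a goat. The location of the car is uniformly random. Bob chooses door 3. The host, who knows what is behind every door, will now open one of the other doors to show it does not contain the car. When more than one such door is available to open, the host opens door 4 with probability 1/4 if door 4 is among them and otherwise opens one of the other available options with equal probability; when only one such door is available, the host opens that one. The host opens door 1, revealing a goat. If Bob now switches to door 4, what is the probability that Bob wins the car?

Apply Bayes' rule, conditioning on where the car actually is.
If it is behind door 1 (prior 1/4): the host opened door 1, so this case is ruled out; weight (1/4)·0 = 0.
If it is behind door 2 (prior 1/4): door 4 is available but not opened, probability 3/4; weight (1/4)·(3/4) = 3/16.
If it is behind door 3 (prior 1/4): door 4 is available but not opened; door 1 gets probability (1 − 1/4)/2 = 3/8; weight (1/4)·(3/8) = 3/32.
If it is behind door 4 (prior 1/4): door 4 holds the prize so is unavailable; the host chooses uniformly among the 2 others, probability 1/2; weight (1/4)·(1/2) = 1/8.
The weights sum to 13/32.
So P(the car behind door 4 | the host opened door 1) = (1/8) / (13/32) = 4/13.

4/13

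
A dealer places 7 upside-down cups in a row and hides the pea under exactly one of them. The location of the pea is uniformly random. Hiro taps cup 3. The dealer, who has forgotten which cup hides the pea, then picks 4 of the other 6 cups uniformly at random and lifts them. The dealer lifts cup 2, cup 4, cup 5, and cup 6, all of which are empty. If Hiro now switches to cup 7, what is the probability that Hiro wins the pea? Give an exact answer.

Because the dealer chose which cups to lift without knowing where the pea is, the choice is independent of the prize location. Learning that none of the 4 opened cups holds the pea simply rules out those 4 locations and leaves the remaining 3 cups still equally likely by symmetry.
So P(the pea under cup 7) = 1/3.

1/3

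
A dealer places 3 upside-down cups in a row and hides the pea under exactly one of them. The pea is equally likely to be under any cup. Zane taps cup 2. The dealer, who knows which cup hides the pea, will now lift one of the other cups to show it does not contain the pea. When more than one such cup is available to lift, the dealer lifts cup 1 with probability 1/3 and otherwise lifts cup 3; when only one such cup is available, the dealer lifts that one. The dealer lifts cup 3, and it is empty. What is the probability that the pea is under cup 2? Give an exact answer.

Condition on the true location of the pea.
If it is under cup 1 (prior 1/3): only cup 3 is available, probability 1; weight (1/3)·1 = 1/3.
If it is under cup 2 (prior 1/3): cup 1 is available but not opened, probability 2/3; weight (1/3)·(2/3) = 2/9.
If it is under cup 3 (prior 1/3): the dealer opened cup 3, so this case is ruled out; weight (1/3)·0 = 0.
The weights sum to 5/9.
So P(the pea under cup 2 | the dealer opened cup 3) = (2/9) / (5/9) = 2/5.

2/5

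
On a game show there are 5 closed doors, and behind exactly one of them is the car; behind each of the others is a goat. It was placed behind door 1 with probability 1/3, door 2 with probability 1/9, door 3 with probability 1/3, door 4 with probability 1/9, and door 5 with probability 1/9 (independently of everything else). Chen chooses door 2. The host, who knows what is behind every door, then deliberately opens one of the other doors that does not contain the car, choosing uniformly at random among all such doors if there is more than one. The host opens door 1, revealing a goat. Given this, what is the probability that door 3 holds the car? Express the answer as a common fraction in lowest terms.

Condition on the true location of the car.
If it is behind door 1 (prior 1/3): the host opened door 1, so this case is ruled out; weight (1/3)·0 = 0.
If it is behind door 2 (prior 1/9): the host has 4 equally likely choices, so probability 1/4; weight (1/9)·(1/4) = 1/36.
If it is behind door 3 (prior 1/3): the host has 3 equally likely choices, so probability 1/3; weight (1/3)·(1/3) = 1/9.
If it is behind either of doors 4 and 5 (prior 1/9 each): the host has 3 equally likely choices, so probability 1/3; weight (1/9)·(1/3) = 1/27 each.
The weights sum to 23/108.
So P(the car behind door 3 | the host opened door 1) = (1/9) / (23/108) = 12/23.

12/23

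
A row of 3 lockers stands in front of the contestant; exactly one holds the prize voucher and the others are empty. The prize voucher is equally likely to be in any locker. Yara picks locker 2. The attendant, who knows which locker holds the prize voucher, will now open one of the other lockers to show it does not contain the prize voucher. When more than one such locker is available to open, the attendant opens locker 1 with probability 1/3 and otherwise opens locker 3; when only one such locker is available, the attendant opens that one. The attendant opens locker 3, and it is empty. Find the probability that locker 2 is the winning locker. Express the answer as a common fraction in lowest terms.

2/5

Apply Bayes' rule, conditioning on where the prize voucher actually is.
If it is in locker 1 (prior 1/3): only locker 3 is available, probability 1; weight (1/3)·1 = 1/3.
If it is in locker 2 (prior 1/3): locker 1 is available but not opened, probability 2/3; weight (1/3)·(2/3) = 2/9.
If it is in locker 3 (prior 1/3): the attendant opened locker 3, so this case is ruled out; weight (1/3)·0 = 0.
The weights sum to 5/9.
So P(the prize voucher in locker 2 | the attendant opened locker 3) = (2/9) / (5/9) = 2/5.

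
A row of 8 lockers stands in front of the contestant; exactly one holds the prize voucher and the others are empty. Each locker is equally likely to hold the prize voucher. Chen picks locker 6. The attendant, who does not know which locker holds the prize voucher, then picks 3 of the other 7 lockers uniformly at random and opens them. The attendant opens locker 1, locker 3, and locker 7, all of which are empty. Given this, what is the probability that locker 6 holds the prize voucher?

Condition on the true location of the prize voucher.
If it is in any of lockers 1, 3, and 7 (prior 1/8 each): that locker was opened and seen not to hold the prize — ruled out; weight (1/8)·0 = 0 each.
If it is in any of lockers 2, 4, 5, 6, and 8 (prior 1/8 each): the attendant picks exactly this set with probability 1/35 regardless, and none is the prize; weight (1/8)·(1/35) = 1/280 each.
The weights sum to 1/56.
So P(the prize voucher in locker 6 | the attendant opened locker 1, locker 3, and locker 7) = (1/280) / (1/56) = 1/5.

1/5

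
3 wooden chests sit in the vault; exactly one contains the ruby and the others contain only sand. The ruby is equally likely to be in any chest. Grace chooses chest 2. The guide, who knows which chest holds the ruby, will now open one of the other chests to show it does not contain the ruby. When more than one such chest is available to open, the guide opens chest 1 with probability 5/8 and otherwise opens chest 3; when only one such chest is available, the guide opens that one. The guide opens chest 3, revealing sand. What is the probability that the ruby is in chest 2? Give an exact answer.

3/11

Condition on the true location of the ruby.
If it is in chest 1 (prior 1/3): only chest 3 is available, probability 1; weight (1/3)·1 = 1/3.
If it is in chest 2 (prior 1/3): chest 1 is available but not opened, probability 3/8; weight (1/3)·(3/8) = 1/8.
If it is in chest 3 (prior 1/3): the guide opened chest 3, so this case is ruled out; weight (1/3)·0 = 0.
The weights sum to 11/24.
So P(the ruby in chest 2 | the guide opened chest 3) = (1/8) / (11/24) = 3/11.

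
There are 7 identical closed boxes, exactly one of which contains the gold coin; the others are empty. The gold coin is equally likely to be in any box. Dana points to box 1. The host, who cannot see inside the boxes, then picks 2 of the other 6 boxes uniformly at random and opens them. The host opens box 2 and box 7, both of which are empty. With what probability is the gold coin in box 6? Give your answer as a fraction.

Apply Bayes' rule, conditioning on where the gold coin actually is.
If it is in any of boxes 1, 3, 4, 5, and 6 (prior 1/7 each): the host picks exactly this set with probability 1/15 regardless, and none is the prize; weight (1/7)·(1/15) = 1/105 each.
If it is in either of boxes 2 and 7 (prior 1/7 each): that box was opened and seen not to hold the prize — ruled out; weight (1/7)·0 = 0 each.
The weights sum to 1/21.
So P(the gold coin in box 6 | the host opened box 2 and box 7) = (1/105) / (1/21) = 1/5.

1/5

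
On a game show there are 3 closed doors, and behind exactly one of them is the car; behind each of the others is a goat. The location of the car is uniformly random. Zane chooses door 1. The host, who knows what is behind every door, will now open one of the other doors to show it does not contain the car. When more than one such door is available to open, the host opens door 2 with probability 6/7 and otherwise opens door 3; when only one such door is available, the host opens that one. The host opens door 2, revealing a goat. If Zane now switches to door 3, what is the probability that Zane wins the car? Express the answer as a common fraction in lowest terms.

Condition on the true location of the car.
If it is behind door 1 (prior 1/3): door 2 is available, opened with probability 6/7; weight (1/3)·(6/7) = 2/7.
If it is behind door 2 (prior 1/3): the host opened door 2, so this case is ruled out; weight (1/3)·0 = 0.
If it is behind door 3 (prior 1/3): only door 2 is available, probability 1; weight (1/3)·1 = 1/3.
The weights sum to 13/21.
So P(the car behind door 3 | the host opened door 2) = (1/3) / (13/21) = 7/13.

7/13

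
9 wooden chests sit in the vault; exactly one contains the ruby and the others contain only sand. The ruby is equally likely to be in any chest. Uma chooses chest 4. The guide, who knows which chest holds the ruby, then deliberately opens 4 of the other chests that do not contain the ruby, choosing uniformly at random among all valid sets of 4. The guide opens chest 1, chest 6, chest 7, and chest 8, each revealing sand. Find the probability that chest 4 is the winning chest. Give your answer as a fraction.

Condition on the true location of the ruby.
If it is in any of chests 1, 6, 7, and 8 (prior 1/9 each): that chest was opened and seen not to hold the prize — ruled out; weight (1/9)·0 = 0 each.
If it is in any of chests 2, 3, 5, and 9 (prior 1/9 each): the guide has 35 equally likely choices, so probability 1/35; weight (1/9)·(1/35) = 1/315 each.
If it is in chest 4 (prior 1/9): the guide has 70 equally likely choices, so probability 1/70; weight (1/9)·(1/70) = 1/630.
The weights sum to 1/70.
So P(the ruby in chest 4 | the guide opened chest 1, chest 6, chest 7, and chest 8) = (1/630) / (1/70) = 1/9.

1/9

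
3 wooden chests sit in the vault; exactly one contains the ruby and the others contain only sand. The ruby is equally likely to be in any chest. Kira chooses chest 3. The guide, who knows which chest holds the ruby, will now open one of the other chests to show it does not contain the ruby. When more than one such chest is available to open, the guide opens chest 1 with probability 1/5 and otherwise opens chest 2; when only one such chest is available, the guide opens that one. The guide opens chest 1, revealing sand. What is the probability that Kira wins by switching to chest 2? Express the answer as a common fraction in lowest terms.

5/6

Consider each possible location of the ruby in turn.
If it is in chest 1 (prior 1/3): the guide opened chest 1, so this case is ruled out; weight (1/3)·0 = 0.
If it is in chest 2 (prior 1/3): only chest 1 is available, probability 1; weight (1/3)·1 = 1/3.
If it is in chest 3 (prior 1/3): chest 1 is available, opened with probability 1/5; weight (1/3)·(1/5) = 1/15.
The weights sum to 2/5.
So P(the ruby in chest 2 | the guide opened chest 1) = (1/3) / (2/5) = 5/6.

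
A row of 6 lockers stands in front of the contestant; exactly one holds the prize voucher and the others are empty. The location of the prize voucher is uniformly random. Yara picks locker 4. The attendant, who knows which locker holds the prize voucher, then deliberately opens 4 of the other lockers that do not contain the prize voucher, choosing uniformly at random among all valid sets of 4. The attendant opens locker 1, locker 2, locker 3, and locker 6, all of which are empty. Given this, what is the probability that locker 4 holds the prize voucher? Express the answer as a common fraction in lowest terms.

1/6

Condition on the true location of the prize voucher.
If it is in any of lockers 1, 2, 3, and 6 (prior 1/6 each): that locker was opened and seen not to hold the prize — ruled out; weight (1/6)·0 = 0 each.
If it is in locker 4 (prior 1/6): the attendant has 5 equally likely choices, so probability 1/5; weight (1/6)·(1/5) = 1/30.
If it is in locker 5 (prior 1/6): the attendant has no choice, probability 1; weight (1/6)·1 = 1/6.
The weights sum to 1/5.
So P(the prize voucher in locker 4 | the attendant opened locker 1, locker 2, locker 3, and locker 6) = (1/30) / (1/5) = 1/6.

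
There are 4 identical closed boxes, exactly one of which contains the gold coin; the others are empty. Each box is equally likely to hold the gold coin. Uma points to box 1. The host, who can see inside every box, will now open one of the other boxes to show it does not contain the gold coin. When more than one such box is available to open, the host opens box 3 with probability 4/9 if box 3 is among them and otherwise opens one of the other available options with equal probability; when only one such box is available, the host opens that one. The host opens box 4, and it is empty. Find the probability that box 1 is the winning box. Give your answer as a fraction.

5/24

Condition on the true location of the gold coin.
If it is in box 1 (prior 1/4): box 3 is available but not opened; box 4 gets probability (1 − 4/9)/2 = 5/18; weight (1/4)·(5/18) = 5/72.
If it is in box 2 (prior 1/4): box 3 is available but not opened, probability 5/9; weight (1/4)·(5/9) = 5/36.
If it is in box 3 (prior 1/4): box 3 holds the prize so is unavailable; the host chooses uniformly among the 2 others, probability 1/2; weight (1/4)·(1/2) = 1/8.
If it is in box 4 (prior 1/4): the host opened box 4, so this case is ruled out; weight (1/4)·0 = 0.
The weights sum to 1/3.
So P(the gold coin in box 1 | the host opened box 4) = (5/72) / (1/3) = 5/24.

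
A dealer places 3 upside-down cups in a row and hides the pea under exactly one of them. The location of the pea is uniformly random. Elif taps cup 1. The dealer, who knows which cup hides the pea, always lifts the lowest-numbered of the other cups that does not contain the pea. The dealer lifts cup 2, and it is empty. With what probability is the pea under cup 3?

Condition on the true location of the pea.
If it is under either of cups 1 and 3 (prior 1/3 each): cup 2 is the lowest-numbered option available, probability 1; weight (1/3)·1 = 1/3 each.
If it is under cup 2 (prior 1/3): the dealer opened cup 2, so this case is ruled out; weight (1/3)·0 = 0.
The weights sum to 2/3.
So P(the pea under cup 3 | the dealer opened cup 2) = (1/3) / (2/3) = 1/2.

1/2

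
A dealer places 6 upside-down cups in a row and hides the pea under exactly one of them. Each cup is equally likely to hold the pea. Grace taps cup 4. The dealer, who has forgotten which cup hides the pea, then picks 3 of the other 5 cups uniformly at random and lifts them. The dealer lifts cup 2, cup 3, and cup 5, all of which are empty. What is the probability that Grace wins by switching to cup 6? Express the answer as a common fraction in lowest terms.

1/3

Apply Bayes' rule, conditioning on where the pea actually is.
If it is under any of cups 1, 4, and 6 (prior 1/6 each): the dealer picks exactly this set with probability 1/10 regardless, and none is the prize; weight (1/6)·(1/10) = 1/60 each.
If it is under any of cups 2, 3, and 5 (prior 1/6 each): that cup was opened and seen not to hold the prize — ruled out; weight (1/6)·0 = 0 each.
The weights sum to 1/20.
So P(the pea under cup 6 | the dealer opened cup 2, cup 3, and cup 5) = (1/60) / (1/20) = 1/3.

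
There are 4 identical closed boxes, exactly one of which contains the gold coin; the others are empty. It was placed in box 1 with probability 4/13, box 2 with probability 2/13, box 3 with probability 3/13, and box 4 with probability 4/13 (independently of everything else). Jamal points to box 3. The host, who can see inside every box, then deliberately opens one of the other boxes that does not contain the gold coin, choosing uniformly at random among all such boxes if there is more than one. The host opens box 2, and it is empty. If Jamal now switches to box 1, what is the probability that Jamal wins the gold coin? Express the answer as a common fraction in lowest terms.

Apply Bayes' rule, conditioning on where the gold coin actually is.
If it is in either of boxes 1 and 4 (prior 4/13 each): the host has 2 equally likely choices, so probability 1/2; weight (4/13)·(1/2) = 2/13 each.
If it is in box 2 (prior 2/13): the host opened box 2, so this case is ruled out; weight (2/13)·0 = 0.
If it is in box 3 (prior 3/13): the host has 3 equally likely choices, so probability 1/3; weight (3/13)·(1/3) = 1/13.
The weights sum to 5/13.
So P(the gold coin in box 1 | the host opened box 2) = (2/13) / (5/13) = 2/5.

2/5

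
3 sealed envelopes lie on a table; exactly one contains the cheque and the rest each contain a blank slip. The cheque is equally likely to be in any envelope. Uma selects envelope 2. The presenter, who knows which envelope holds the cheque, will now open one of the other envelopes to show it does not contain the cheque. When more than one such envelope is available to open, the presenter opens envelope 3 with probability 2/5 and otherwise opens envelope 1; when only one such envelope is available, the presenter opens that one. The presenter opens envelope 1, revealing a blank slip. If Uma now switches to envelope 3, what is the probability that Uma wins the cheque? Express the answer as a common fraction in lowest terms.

Condition on the true location of the cheque.
If it is in envelope 1 (prior 1/3): the presenter opened envelope 1, so this case is ruled out; weight (1/3)·0 = 0.
If it is in envelope 2 (prior 1/3): envelope 3 is available but not opened, probability 3/5; weight (1/3)·(3/5) = 1/5.
If it is in envelope 3 (prior 1/3): only envelope 1 is available, probability 1; weight (1/3)·1 = 1/3.
The weights sum to 8/15.
So P(the cheque in envelope 3 | the presenter opened envelope 1) = (1/3) / (8/15) = 5/8.

5/8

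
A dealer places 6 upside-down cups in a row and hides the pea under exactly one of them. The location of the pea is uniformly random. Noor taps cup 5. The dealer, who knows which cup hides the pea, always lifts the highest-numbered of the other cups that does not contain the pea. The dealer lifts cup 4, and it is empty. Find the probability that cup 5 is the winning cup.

Apply Bayes' rule, conditioning on where the pea actually is.
If it is under any of cups 1, 2, 3, and 5 (prior 1/6 each): the dealer would have opened cup 6 instead, probability 0; weight (1/6)·0 = 0 each.
If it is under cup 4 (prior 1/6): the dealer opened cup 4, so this case is ruled out; weight (1/6)·0 = 0.
If it is under cup 6 (prior 1/6): cup 4 is the highest-numbered option available, probability 1; weight (1/6)·1 = 1/6.
The weights sum to 1/6.
So P(the pea under cup 5 | the dealer opened cup 4) = 0 / (1/6) = 0.

0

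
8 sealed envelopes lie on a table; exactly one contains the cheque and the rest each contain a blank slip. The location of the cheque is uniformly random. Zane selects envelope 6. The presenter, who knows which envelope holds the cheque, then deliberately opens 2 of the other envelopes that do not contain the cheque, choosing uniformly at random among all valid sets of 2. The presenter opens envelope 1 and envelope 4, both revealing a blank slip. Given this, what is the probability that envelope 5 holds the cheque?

7/40

Consider each possible location of the cheque in turn.
If it is in either of envelopes 1 and 4 (prior 1/8 each): that envelope was opened and seen not to hold the prize — ruled out; weight (1/8)·0 = 0 each.
If it is in any of envelopes 2, 3, 5, 7, and 8 (prior 1/8 each): the presenter has 15 equally likely choices, so probability 1/15; weight (1/8)·(1/15) = 1/120 each.
If it is in envelope 6 (prior 1/8): the presenter has 21 equally likely choices, so probability 1/21; weight (1/8)·(1/21) = 1/168.
The weights sum to 1/21.
So P(the cheque in envelope 5 | the presenter opened envelope 1 and envelope 4) = (1/120) / (1/21) = 7/40.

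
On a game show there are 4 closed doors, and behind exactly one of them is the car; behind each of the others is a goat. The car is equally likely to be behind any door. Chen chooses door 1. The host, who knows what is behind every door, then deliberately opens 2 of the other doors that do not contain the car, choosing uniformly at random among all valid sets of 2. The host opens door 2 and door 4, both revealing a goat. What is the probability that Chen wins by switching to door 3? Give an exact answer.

Apply Bayes' rule, conditioning on where the car actually is.
If it is behind door 1 (prior 1/4): the host has 3 equally likely choices, so probability 1/3; weight (1/4)·(1/3) = 1/12.
If it is behind either of doors 2 and 4 (prior 1/4 each): that door was opened and seen not to hold the prize — ruled out; weight (1/4)·0 = 0 each.
If it is behind door 3 (prior 1/4): the host has no choice, probability 1; weight (1/4)·1 = 1/4.
The weights sum to 1/3.
So P(the car behind door 3 | the host opened door 2 and door 4) = (1/4) / (1/3) = 3/4.

3/4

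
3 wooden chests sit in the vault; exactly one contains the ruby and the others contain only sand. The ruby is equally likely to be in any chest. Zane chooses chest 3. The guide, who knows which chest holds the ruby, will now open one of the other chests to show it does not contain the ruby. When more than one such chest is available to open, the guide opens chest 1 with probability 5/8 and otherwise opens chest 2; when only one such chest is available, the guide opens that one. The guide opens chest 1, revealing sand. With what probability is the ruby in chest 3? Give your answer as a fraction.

Apply Bayes' rule, conditioning on where the ruby actually is.
If it is in chest 1 (prior 1/3): the guide opened chest 1, so this case is ruled out; weight (1/3)·0 = 0.
If it is in chest 2 (prior 1/3): only chest 1 is available, probability 1; weight (1/3)·1 = 1/3.
If it is in chest 3 (prior 1/3): chest 1 is available, opened with probability 5/8; weight (1/3)·(5/8) = 5/24.
The weights sum to 13/24.
So P(the ruby in chest 3 | the guide opened chest 1) = (5/24) / (13/24) = 5/13.

5/13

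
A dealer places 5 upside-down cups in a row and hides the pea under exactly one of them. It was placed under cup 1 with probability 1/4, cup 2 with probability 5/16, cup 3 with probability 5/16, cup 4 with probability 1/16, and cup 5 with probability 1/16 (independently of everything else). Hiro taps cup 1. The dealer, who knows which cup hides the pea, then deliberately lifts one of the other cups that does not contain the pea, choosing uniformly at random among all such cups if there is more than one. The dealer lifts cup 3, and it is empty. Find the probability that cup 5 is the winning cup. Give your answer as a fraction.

Apply Bayes' rule, conditioning on where the pea actually is.
If it is under cup 1 (prior 1/4): the dealer has 4 equally likely choices, so probability 1/4; weight (1/4)·(1/4) = 1/16.
If it is under cup 2 (prior 5/16): the dealer has 3 equally likely choices, so probability 1/3; weight (5/16)·(1/3) = 5/48.
If it is under cup 3 (prior 5/16): the dealer opened cup 3, so this case is ruled out; weight (5/16)·0 = 0.
If it is under either of cups 4 and 5 (prior 1/16 each): the dealer has 3 equally likely choices, so probability 1/3; weight (1/16)·(1/3) = 1/48 each.
The weights sum to 5/24.
So P(the pea under cup 5 | the dealer opened cup 3) = (1/48) / (5/24) = 1/10.

1/10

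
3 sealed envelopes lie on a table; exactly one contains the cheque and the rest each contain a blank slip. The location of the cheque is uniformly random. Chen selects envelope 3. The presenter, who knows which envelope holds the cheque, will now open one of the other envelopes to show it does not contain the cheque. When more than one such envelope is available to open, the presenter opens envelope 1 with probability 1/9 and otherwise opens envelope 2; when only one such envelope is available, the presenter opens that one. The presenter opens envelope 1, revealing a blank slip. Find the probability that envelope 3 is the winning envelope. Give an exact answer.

1/10

Apply Bayes' rule, conditioning on where the cheque actually is.
If it is in envelope 1 (prior 1/3): the presenter opened envelope 1, so this case is ruled out; weight (1/3)·0 = 0.
If it is in envelope 2 (prior 1/3): only envelope 1 is available, probability 1; weight (1/3)·1 = 1/3.
If it is in envelope 3 (prior 1/3): envelope 1 is available, opened with probability 1/9; weight (1/3)·(1/9) = 1/27.
The weights sum to 10/27.
So P(the cheque in envelope 3 | the presenter opened envelope 1) = (1/27) / (10/27) = 1/10.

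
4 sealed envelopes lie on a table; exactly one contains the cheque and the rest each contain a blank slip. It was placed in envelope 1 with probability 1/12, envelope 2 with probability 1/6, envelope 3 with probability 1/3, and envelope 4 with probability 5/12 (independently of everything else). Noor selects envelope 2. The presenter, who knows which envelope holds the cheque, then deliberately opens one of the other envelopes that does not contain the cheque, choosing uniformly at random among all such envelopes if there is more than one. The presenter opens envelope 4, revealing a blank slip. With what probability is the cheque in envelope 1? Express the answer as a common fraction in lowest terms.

3/19

Apply Bayes' rule, conditioning on where the cheque actually is.
If it is in envelope 1 (prior 1/12): the presenter has 2 equally likely choices, so probability 1/2; weight (1/12)·(1/2) = 1/24.
If it is in envelope 2 (prior 1/6): the presenter has 3 equally likely choices, so probability 1/3; weight (1/6)·(1/3) = 1/18.
If it is in envelope 3 (prior 1/3): the presenter has 2 equally likely choices, so probability 1/2; weight (1/3)·(1/2) = 1/6.
If it is in envelope 4 (prior 5/12): the presenter opened envelope 4, so this case is ruled out; weight (5/12)·0 = 0.
The weights sum to 19/72.
So P(the cheque in envelope 1 | the presenter opened envelope 4) = (1/24) / (19/72) = 3/19.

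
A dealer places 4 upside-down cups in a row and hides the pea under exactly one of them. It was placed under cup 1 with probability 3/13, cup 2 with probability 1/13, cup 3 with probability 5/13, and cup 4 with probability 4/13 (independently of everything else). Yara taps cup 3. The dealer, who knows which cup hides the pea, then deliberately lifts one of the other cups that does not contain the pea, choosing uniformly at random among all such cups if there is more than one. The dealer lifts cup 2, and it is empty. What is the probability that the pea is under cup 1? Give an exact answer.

9/31

Condition on the true location of the pea.
If it is under cup 1 (prior 3/13): the dealer has 2 equally likely choices, so probability 1/2; weight (3/13)·(1/2) = 3/26.
If it is under cup 2 (prior 1/13): the dealer opened cup 2, so this case is ruled out; weight (1/13)·0 = 0.
If it is under cup 3 (prior 5/13): the dealer has 3 equally likely choices, so probability 1/3; weight (5/13)·(1/3) = 5/39.
If it is under cup 4 (prior 4/13): the dealer has 2 equally likely choices, so probability 1/2; weight (4/13)·(1/2) = 2/13.
The weights sum to 31/78.
So P(the pea under cup 1 | the dealer opened cup 2) = (3/26) / (31/78) = 9/31.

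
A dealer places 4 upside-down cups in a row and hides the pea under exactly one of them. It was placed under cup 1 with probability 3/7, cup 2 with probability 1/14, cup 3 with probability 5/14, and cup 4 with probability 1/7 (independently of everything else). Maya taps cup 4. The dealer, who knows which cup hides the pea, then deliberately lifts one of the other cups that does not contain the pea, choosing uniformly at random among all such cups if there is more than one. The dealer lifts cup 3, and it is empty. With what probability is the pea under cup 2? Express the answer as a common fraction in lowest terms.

3/25

Condition on the true location of the pea.
If it is under cup 1 (prior 3/7): the dealer has 2 equally likely choices, so probability 1/2; weight (3/7)·(1/2) = 3/14.
If it is under cup 2 (prior 1/14): the dealer has 2 equally likely choices, so probability 1/2; weight (1/14)·(1/2) = 1/28.
If it is under cup 3 (prior 5/14): the dealer opened cup 3, so this case is ruled out; weight (5/14)·0 = 0.
If it is under cup 4 (prior 1/7): the dealer has 3 equally likely choices, so probability 1/3; weight (1/7)·(1/3) = 1/21.
The weights sum to 25/84.
So P(the pea under cup 2 | the dealer opened cup 3) = (1/28) / (25/84) = 3/25.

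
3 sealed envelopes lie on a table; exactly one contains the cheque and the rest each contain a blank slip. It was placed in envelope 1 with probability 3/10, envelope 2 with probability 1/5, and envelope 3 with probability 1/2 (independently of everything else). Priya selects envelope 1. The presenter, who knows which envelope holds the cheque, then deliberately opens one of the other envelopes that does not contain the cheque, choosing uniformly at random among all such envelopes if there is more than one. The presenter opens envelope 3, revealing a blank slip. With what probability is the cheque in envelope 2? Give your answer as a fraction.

Condition on the true location of the cheque.
If it is in envelope 1 (prior 3/10): the presenter has 2 equally likely choices, so probability 1/2; weight (3/10)·(1/2) = 3/20.
If it is in envelope 2 (prior 1/5): the presenter has no choice, probability 1; weight (1/5)·1 = 1/5.
If it is in envelope 3 (prior 1/2): the presenter opened envelope 3, so this case is ruled out; weight (1/2)·0 = 0.
The weights sum to 7/20.
So P(the cheque in envelope 2 | the presenter opened envelope 3) = (1/5) / (7/20) = 4/7.

4/7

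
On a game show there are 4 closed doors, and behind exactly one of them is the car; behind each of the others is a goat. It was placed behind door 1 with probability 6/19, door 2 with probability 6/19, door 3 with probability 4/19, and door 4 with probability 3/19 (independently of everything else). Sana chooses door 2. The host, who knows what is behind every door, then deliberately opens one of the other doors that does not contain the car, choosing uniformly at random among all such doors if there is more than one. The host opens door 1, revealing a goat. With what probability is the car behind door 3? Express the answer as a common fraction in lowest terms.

4/11

Consider each possible location of the car in turn.
If it is behind door 1 (prior 6/19): the host opened door 1, so this case is ruled out; weight (6/19)·0 = 0.
If it is behind door 2 (prior 6/19): the host has 3 equally likely choices, so probability 1/3; weight (6/19)·(1/3) = 2/19.
If it is behind door 3 (prior 4/19): the host has 2 equally likely choices, so probability 1/2; weight (4/19)·(1/2) = 2/19.
If it is behind door 4 (prior 3/19): the host has 2 equally likely choices, so probability 1/2; weight (3/19)·(1/2) = 3/38.
The weights sum to 11/38.
So P(the car behind door 3 | the host opened door 1) = (2/19) / (11/38) = 4/11.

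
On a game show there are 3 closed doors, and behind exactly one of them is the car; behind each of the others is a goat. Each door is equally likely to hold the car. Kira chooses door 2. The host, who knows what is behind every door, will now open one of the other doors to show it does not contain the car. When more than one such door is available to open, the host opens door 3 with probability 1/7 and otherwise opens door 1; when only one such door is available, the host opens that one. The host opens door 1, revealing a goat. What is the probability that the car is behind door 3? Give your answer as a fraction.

7/13

Consider each possible location of the car in turn.
If it is behind door 1 (prior 1/3): the host opened door 1, so this case is ruled out; weight (1/3)·0 = 0.
If it is behind door 2 (prior 1/3): door 3 is available but not opened, probability 6/7; weight (1/3)·(6/7) = 2/7.
If it is behind door 3 (prior 1/3): only door 1 is available, probability 1; weight (1/3)·1 = 1/3.
The weights sum to 13/21.
So P(the car behind door 3 | the host opened door 1) = (1/3) / (13/21) = 7/13.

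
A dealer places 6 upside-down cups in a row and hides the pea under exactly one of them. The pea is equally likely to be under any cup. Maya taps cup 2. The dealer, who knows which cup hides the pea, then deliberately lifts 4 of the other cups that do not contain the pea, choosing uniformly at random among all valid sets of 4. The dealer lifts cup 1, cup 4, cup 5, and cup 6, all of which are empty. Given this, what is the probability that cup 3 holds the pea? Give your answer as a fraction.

5/6

Condition on the true location of the pea.
If it is under any of cups 1, 4, 5, and 6 (prior 1/6 each): that cup was opened and seen not to hold the prize — ruled out; weight (1/6)·0 = 0 each.
If it is under cup 2 (prior 1/6): the dealer has 5 equally likely choices, so probability 1/5; weight (1/6)·(1/5) = 1/30.
If it is under cup 3 (prior 1/6): the dealer has no choice, probability 1; weight (1/6)·1 = 1/6.
The weights sum to 1/5.
So P(the pea under cup 3 | the dealer opened cup 1, cup 4, cup 5, and cup 6) = (1/6) / (1/5) = 5/6.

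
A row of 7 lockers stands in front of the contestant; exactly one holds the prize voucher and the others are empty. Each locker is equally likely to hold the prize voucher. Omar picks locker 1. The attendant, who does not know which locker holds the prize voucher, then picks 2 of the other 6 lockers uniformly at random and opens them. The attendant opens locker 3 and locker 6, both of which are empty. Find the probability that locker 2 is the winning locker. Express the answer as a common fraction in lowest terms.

1/5

Because the attendant chose which lockers to open without knowing where the prize voucher is, the choice is independent of the prize location. Learning that none of the 2 opened lockers holds the prize voucher simply rules out those 2 locations and leaves the remaining 5 lockers still equally likely by symmetry.
So P(the prize voucher in locker 2) = 1/5.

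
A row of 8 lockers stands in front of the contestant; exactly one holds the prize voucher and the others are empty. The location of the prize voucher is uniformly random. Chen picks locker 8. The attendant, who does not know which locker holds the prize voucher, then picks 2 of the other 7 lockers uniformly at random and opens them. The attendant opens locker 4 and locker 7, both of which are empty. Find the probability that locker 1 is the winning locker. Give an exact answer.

Because the attendant chose which lockers to open without knowing where the prize voucher is, the choice is independent of the prize location. Learning that none of the 2 opened lockers holds the prize voucher simply rules out those 2 locations and leaves the remaining 6 lockers still equally likely by symmetry.
So P(the prize voucher in locker 1) = 1/6.

1/6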